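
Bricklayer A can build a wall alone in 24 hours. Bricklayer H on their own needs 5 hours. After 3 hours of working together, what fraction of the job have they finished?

29/40

Combined rate: 1/24 + 1/5 = (5 + 24)/120 = 29/120 per hour.
In 3 hours they complete 3·29/120 = 29/40 of the job.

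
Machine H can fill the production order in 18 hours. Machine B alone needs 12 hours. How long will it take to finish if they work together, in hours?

36/5 hours

Combined rate: 1/18 + 1/12 = (2 + 3)/36 = 5/36 per hour.
Time = 1 ÷ (5/36) = 36/5 hours.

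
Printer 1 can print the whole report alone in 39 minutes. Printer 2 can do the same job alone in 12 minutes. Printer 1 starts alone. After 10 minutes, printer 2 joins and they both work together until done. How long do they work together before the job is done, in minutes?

116/17 minutes

In the first 10 minutes printer 1 alone does 10/39 of the job, leaving 29/39.
Once everyone is working, combined rate: 1/39 + 1/12 = (4 + 13)/156 = 17/156 per minute.
Remaining 29/39 at 17/156 per minute takes 116/17 minutes.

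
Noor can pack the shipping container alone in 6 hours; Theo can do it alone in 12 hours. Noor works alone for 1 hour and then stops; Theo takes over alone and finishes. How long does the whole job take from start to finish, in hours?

11 hours

In 1 hour Noor does 1/6 of the job, leaving 5/6.
Theo works at 1/12 per hour, so finishing takes 5/6 ÷ 1/12 = 10 hours.
Total time = 1 + 10 = 11 hours.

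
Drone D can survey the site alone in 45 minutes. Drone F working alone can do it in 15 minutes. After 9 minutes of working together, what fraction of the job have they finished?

Combined rate: 1/45 + 1/15 = (1 + 3)/45 = 4/45 per minute.
In 9 minutes they complete 9·4/45 = 4/5 of the job.

4/5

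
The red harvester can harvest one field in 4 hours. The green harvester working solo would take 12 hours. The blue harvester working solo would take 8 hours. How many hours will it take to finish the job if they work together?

24/11 hours

Combined rate: 1/4 + 1/12 + 1/8 = (6 + 2 + 3)/24 = 11/24 per hour.
Time = 1 ÷ (11/24) = 24/11 hours.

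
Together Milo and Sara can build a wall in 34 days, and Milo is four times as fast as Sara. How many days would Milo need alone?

85/2 days

Let Sara's rate be r; then Milo's rate is 4r, so together (4 + 1)r = 5r = 1/34.
Thus r = 1/170 per day.
Sara alone: 170 days; Milo alone: 85/2 days.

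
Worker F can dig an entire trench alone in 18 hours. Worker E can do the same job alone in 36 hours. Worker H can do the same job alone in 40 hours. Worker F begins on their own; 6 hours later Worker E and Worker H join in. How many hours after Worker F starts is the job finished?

In the first 6 hours Worker F alone does 6/18 = 1/3 of the job, leaving 2/3.
Once everyone is working, combined rate: 1/18 + 1/36 + 1/40 = (20 + 10 + 9)/360 = 39/360 = 13/120 per hour.
Remaining 2/3 at 13/120 per hour takes 80/13 hours.
Total from the start = 6 + 80/13 = 158/13 hours.

158/13 hours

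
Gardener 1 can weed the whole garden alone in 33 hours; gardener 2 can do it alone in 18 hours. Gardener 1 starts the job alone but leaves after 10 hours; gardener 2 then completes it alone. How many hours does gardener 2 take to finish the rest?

138/11 hours

In 10 hours gardener 1 does 10/33 of the job, leaving 23/33.
Gardener 2 works at 1/18 per hour, so finishing takes 23/33 ÷ 1/18 = 138/11 hours.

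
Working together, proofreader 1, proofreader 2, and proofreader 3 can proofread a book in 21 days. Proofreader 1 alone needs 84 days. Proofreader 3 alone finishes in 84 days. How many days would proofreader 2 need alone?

42 days

Combined rate is 1/21 per day.
Known contribution: 1/84 + 1/84 = (1 + 1)/84 = 2/84 = 1/42 per day.
So proofreader 2's rate is 1/21 − 1/42 = 1/42, meaning 42 days alone.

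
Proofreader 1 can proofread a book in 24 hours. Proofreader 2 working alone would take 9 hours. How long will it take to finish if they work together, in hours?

72/11 hours

With two workers the combined time is the product over the sum: 24·9/(24+9) = 216/33 = 72/11 hours.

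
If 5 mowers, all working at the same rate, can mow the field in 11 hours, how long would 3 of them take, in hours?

Total work is 5·11 = 55 mower-hours.
With 3 mowers: 55/3 hours.

55/3 hours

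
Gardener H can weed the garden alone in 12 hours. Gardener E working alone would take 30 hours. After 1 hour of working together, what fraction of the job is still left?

53/60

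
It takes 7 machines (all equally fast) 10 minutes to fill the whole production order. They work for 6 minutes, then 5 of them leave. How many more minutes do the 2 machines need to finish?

14 minutes

One machine does 1/70 of the job per minute.
After 6 minutes with 7 machines, 3/5 is done (2/5 left).
With 2 machines the rate is 2/70 = 1/35, so the rest takes 2/5 ÷ 1/35 = 14 minutes.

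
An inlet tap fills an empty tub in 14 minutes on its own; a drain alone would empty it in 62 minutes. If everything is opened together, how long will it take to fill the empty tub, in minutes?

217/12 minutes

Net rate = 1/14 − 1/62 = (31 − 7)/434 = 24/434 = 12/217 per minute.
Filling time = 1 ÷ (12/217) = 217/12 minutes.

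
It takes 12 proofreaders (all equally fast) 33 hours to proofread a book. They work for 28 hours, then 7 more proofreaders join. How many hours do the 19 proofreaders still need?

60/19 hours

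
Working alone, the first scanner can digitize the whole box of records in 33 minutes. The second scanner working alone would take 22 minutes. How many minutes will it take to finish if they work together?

66/5 minutes

With two workers the combined time is the product over the sum: 33·22/(33+22) = 726/55 = 66/5 minutes.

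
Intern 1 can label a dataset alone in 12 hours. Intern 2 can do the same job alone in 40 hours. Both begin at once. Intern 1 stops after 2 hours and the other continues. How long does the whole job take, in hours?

100/3 hours

In the first 2 hours the combined rate is 13/120, so 13/60 of the job is done, leaving 47/60.
After intern 1 leaves the rate is 1/40 per hour; the remaining 47/60 takes 94/3 hours.
Total = 2 + 94/3 = 100/3 hours.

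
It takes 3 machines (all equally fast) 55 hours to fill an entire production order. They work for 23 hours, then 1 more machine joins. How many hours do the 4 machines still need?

24 hours

One machine does 1/165 of the job per hour.
After 23 hours with 3 machines, 23/55 is done (32/55 left).
With 4 machines the rate is 4/165, so the rest takes 32/55 ÷ 4/165 = 24 hours.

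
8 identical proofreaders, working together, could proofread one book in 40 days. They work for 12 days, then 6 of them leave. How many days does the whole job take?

124 days

One proofreader does 1/320 of the job per day.
After 12 days with 8 proofreaders, 3/10 is done (7/10 left).
With 2 proofreaders the rate is 2/320 = 1/160, so the rest takes 7/10 ÷ 1/160 = 112 days.
Total = 12 + 112 = 124 days.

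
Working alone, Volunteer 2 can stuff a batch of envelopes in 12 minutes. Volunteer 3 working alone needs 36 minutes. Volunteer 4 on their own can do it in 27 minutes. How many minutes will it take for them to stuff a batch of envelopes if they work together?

Combined rate: 1/12 + 1/36 + 1/27 = (9 + 3 + 4)/108 = 16/108 = 4/27 per minute.
Time = 1 ÷ (4/27) = 27/4 minutes.

27/4 minutes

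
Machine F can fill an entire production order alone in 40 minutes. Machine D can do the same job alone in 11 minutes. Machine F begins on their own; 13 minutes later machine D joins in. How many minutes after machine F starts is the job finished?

In the first 13 minutes machine F alone does 13/40 of the job, leaving 27/40.
Once everyone is working, combined rate: 1/40 + 1/11 = (11 + 40)/440 = 51/440 per minute.
Remaining 27/40 at 51/440 per minute takes 99/17 minutes.
Total from the start = 13 + 99/17 = 320/17 minutes.

320/17 minutes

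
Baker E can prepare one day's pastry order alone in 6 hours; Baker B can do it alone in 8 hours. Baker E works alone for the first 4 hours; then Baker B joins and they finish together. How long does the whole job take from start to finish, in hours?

36/7 hours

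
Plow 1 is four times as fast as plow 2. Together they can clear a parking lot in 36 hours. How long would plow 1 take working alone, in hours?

Let plow 2's rate be r; then plow 1's rate is 4r, so together (4 + 1)r = 5r = 1/36.
Thus r = 1/180 per hour.
Plow 2 alone: 180 hours; plow 1 alone: 45 hours.

45 hours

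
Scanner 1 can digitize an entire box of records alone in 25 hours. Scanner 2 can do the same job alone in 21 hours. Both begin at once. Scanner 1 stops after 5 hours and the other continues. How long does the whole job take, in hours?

In the first 5 hours the combined rate is 46/525, so 46/105 of the job is done, leaving 59/105.
After Scanner 1 leaves the rate is 1/21 per hour; the remaining 59/105 takes 59/5 hours.
Total = 5 + 59/5 = 84/5 hours.

84/5 hours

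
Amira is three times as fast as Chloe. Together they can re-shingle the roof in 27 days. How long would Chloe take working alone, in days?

108 days

Let Chloe's rate be r; then Amira's rate is 3r, so together (3 + 1)r = 4r = 1/27.
Thus r = 1/108 per day.
Chloe alone: 108 days; Amira alone: 36 days.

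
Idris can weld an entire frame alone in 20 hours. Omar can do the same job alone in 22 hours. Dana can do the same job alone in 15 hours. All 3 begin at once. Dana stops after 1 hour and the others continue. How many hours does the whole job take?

In the first 1 hour the combined rate is 107/660, so 107/660 of the job is done, leaving 553/660.
After Dana leaves the rate is 21/220 per hour; the remaining 553/660 takes 79/9 hours.
Total = 1 + 79/9 = 88/9 hours.

88/9 hours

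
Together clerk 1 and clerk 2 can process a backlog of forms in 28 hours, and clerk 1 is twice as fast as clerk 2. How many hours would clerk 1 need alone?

42 hours

Let clerk 2's rate be r; then clerk 1's rate is 2r, so together (2 + 1)r = 3r = 1/28.
Thus r = 1/84 per hour.
Clerk 2 alone: 84 hours; clerk 1 alone: 42 hours.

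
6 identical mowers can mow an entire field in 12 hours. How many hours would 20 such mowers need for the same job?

18/5 hours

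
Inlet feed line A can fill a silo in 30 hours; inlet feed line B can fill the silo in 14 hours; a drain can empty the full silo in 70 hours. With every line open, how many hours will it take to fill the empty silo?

Net rate = 1/30 + 1/14 − 1/70 = (7 + 15 − 3)/210 = 19/210 per hour.
Filling time = 1 ÷ (19/210) = 210/19 hours.

210/19 hours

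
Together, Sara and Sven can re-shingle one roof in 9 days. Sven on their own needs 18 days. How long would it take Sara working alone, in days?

Combined rate is 1/9 per day.
Known contribution: 1/18 per day.
So Sara's rate is 1/9 − 1/18 = 1/18, meaning 18 days alone.

18 days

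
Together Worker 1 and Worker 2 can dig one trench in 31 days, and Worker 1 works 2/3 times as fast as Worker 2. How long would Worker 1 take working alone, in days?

155/2 days

Let Worker 2's rate be r; then Worker 1's rate is (2/3)r, so together (2/3 + 1)r = (5/3)r = 1/31.
Thus r = 3/155 per day.
Worker 2 alone: 155/3 days; Worker 1 alone: 155/2 days.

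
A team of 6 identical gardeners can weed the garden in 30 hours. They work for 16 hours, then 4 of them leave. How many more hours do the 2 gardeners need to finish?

42 hours

One gardener does 1/180 of the job per hour.
After 16 hours with 6 gardeners, 8/15 is done (7/15 left).
With 2 gardeners the rate is 2/180 = 1/90, so the rest takes 7/15 ÷ 1/90 = 42 hours.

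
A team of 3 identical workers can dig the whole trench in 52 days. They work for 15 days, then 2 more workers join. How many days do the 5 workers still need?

111/5 days

One worker does 1/156 of the job per day.
After 15 days with 3 workers, 15/52 is done (37/52 left).
With 5 workers the rate is 5/156, so the rest takes 37/52 ÷ 5/156 = 111/5 days.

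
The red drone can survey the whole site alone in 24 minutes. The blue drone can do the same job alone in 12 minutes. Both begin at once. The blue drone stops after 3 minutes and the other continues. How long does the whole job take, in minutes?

18 minutes

In the first 3 minutes the combined rate is 1/8, so 3/8 of the job is done, leaving 5/8.
After the blue drone leaves the rate is 1/24 per minute; the remaining 5/8 takes 15 minutes.
Total = 3 + 15 = 18 minutes.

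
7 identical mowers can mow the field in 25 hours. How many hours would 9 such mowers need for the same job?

175/9 hours

Total work is 7·25 = 175 mower-hours.
With 9 mowers: 175/9 hours.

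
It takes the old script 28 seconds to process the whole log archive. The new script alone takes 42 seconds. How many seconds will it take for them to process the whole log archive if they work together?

84/5 seconds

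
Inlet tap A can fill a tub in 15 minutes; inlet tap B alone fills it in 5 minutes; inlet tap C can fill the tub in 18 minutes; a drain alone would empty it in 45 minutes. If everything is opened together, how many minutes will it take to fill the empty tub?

10/3 minutes

Net rate = 1/15 + 1/5 + 1/18 − 1/45 = (6 + 18 + 5 − 2)/90 = 27/90 = 3/10 per minute.
Filling time = 1 ÷ (3/10) = 10/3 minutes.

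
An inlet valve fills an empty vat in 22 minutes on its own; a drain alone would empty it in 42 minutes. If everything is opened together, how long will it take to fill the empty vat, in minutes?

231/5 minutes

Net rate = 1/22 − 1/42 = (21 − 11)/462 = 10/462 = 5/231 per minute.
Filling time = 1 ÷ (5/231) = 231/5 minutes.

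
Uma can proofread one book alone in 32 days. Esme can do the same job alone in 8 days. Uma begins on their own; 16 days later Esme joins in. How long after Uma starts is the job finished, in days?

96/5 days

In the first 16 days Uma alone does 16/32 = 1/2 of the job, leaving 1/2.
Once everyone is working, combined rate: 1/32 + 1/8 = (1 + 4)/32 = 5/32 per day.
Remaining 1/2 at 5/32 per day takes 16/5 days.
Total from the start = 16 + 16/5 = 96/5 days.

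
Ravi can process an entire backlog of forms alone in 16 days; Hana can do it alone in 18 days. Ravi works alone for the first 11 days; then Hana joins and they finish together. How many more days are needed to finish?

45/17 days

In 11 days Ravi does 11/16 of the job, leaving 5/16.
Ravi and Hana together work at 17/144 per day, so finishing takes 5/16 ÷ 17/144 = 45/17 days.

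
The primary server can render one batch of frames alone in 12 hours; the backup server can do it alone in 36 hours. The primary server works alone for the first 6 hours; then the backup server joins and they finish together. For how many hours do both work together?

9/2 hours

In 6 hours the primary server does 6/12 = 1/2 of the job, leaving 1/2.
The primary server and the backup server together work at 1/9 per hour, so finishing takes 1/2 ÷ 1/9 = 9/2 hours.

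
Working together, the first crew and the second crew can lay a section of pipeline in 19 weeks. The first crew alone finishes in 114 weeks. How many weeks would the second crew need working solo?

Combined rate is 1/19 per week.
Known contribution: 1/114 per week.
So the second crew's rate is 1/19 − 1/114 = 5/114, meaning 114/5 weeks alone.

114/5 weeks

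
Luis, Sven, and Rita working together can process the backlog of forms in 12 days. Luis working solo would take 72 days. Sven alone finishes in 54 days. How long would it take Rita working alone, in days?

Combined rate is 1/12 per day.
Known contribution: 1/72 + 1/54 = (3 + 4)/216 = 7/216 per day.
So Rita's rate is 1/12 − 7/216 = 11/216, meaning 216/11 days alone.

216/11 days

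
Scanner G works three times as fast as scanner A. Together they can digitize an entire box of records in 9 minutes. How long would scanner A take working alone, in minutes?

36 minutes

Let scanner A's rate be r; then scanner G's rate is 3r, so together (3 + 1)r = 4r = 1/9.
Thus r = 1/36 per minute.
Scanner A alone: 36 minutes; scanner G alone: 12 minutes.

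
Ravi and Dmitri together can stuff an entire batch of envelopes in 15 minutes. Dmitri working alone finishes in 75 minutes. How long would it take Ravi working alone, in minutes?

75/4 minutes

Combined rate is 1/15 per minute.
Known contribution: 1/75 per minute.
So Ravi's rate is 1/15 − 1/75 = 4/75, meaning 75/4 minutes alone.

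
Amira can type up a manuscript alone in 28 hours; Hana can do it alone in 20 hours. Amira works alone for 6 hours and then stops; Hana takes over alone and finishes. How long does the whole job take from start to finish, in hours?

In 6 hours Amira does 6/28 = 3/14 of the job, leaving 11/14.
Hana works at 1/20 per hour, so finishing takes 11/14 ÷ 1/20 = 110/7 hours.
Total time = 6 + 110/7 = 152/7 hours.

152/7 hours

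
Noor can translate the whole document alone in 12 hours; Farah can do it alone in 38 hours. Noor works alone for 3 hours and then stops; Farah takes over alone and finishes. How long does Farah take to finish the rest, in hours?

57/2 hours

In 3 hours Noor does 3/12 = 1/4 of the job, leaving 3/4.
Farah works at 1/38 per hour, so finishing takes 3/4 ÷ 1/38 = 57/2 hours.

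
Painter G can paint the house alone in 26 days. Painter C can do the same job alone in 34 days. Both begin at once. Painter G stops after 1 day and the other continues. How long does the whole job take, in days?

425/13 days

In the first 1 day the combined rate is 15/221, so 15/221 of the job is done, leaving 206/221.
After painter G leaves the rate is 1/34 per day; the remaining 206/221 takes 412/13 days.
Total = 1 + 412/13 = 425/13 days.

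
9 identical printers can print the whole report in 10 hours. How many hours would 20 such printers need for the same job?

Total work is 9·10 = 90 printer-hours.
With 20 printers: 90/20 = 9/2 hours.

9/2 hours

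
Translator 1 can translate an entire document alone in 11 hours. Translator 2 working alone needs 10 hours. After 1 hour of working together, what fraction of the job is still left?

Combined rate: 1/11 + 1/10 = (10 + 11)/110 = 21/110 per hour.
In 1 hour they complete 1·21/110 = 21/110 of the job.
So 89/110 remains.

89/110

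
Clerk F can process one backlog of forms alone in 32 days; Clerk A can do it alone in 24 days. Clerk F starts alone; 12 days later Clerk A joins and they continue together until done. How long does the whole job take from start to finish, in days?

In 12 days Clerk F does 12/32 = 3/8 of the job, leaving 5/8.
Clerk F and Clerk A together work at 7/96 per day, so finishing takes 5/8 ÷ 7/96 = 60/7 days.
Total time = 12 + 60/7 = 144/7 days.

144/7 days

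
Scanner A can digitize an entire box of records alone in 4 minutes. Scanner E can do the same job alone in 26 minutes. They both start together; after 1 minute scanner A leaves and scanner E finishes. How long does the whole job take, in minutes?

39/2 minutes

In the first 1 minute the combined rate is 15/52, so 15/52 of the job is done, leaving 37/52.
After scanner A leaves the rate is 1/26 per minute; the remaining 37/52 takes 37/2 minutes.
Total = 1 + 37/2 = 39/2 minutes.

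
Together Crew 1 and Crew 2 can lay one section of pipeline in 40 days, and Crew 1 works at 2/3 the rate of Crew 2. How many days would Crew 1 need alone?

Let Crew 2's rate be r; then Crew 1's rate is (2/3)r, so together (2/3 + 1)r = (5/3)r = 1/40.
Thus r = 3/200 per day.
Crew 2 alone: 200/3 days; Crew 1 alone: 100 days.

100 days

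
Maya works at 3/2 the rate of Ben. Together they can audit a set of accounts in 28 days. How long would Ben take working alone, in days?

Let Ben's rate be r; then Maya's rate is (3/2)r, so together (3/2 + 1)r = (5/2)r = 1/28.
Thus r = 1/70 per day.
Ben alone: 70 days; Maya alone: 140/3 days.

70 days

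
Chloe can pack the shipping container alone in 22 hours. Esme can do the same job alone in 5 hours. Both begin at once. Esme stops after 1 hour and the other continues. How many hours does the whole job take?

In the first 1 hour the combined rate is 27/110, so 27/110 of the job is done, leaving 83/110.
After Esme leaves the rate is 1/22 per hour; the remaining 83/110 takes 83/5 hours.
Total = 1 + 83/5 = 88/5 hours.

88/5 hours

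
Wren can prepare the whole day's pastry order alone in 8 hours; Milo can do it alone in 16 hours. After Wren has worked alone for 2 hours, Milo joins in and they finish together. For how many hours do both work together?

4 hours

In 2 hours Wren does 2/8 = 1/4 of the job, leaving 3/4.
Wren and Milo together work at 3/16 per hour, so finishing takes 3/4 ÷ 3/16 = 4 hours.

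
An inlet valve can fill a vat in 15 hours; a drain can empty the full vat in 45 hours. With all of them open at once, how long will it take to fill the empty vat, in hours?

45/2 hours

Net rate = 1/15 − 1/45 = (3 − 1)/45 = 2/45 per hour.
Filling time = 1 ÷ (2/45) = 45/2 hours.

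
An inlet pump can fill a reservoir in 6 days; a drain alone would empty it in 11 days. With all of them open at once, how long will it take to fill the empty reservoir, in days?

66/5 days

Net rate = 1/6 − 1/11 = (11 − 6)/66 = 5/66 per day.
Filling time = 1 ÷ (5/66) = 66/5 days.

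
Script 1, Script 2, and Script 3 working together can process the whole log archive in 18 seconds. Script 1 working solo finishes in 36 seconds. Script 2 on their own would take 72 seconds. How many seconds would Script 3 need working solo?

72 seconds

Combined rate is 1/18 per second.
Known contribution: 1/36 + 1/72 = (2 + 1)/72 = 3/72 = 1/24 per second.
So Script 3's rate is 1/18 − 1/24 = 1/72, meaning 72 seconds alone.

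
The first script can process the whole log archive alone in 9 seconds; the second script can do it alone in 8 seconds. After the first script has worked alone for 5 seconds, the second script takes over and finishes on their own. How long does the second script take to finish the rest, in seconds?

32/9 seconds

In 5 seconds the first script does 5/9 of the job, leaving 4/9.
The second script works at 1/8 per second, so finishing takes 4/9 ÷ 1/8 = 32/9 seconds.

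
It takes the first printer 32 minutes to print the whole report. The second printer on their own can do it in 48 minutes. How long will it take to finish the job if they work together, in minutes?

96/5 minutes

With two workers the combined time is the product over the sum: 32·48/(32+48) = 1536/80 = 96/5 minutes.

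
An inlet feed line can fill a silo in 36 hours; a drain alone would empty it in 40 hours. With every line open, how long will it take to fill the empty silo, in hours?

Net rate = 1/36 − 1/40 = (10 − 9)/360 = 1/360 per hour.
Filling time = 1 ÷ (1/360) = 360 hours.

360 hours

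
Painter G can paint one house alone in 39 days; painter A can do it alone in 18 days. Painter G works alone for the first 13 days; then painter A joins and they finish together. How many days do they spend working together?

156/19 days

In 13 days painter G does 13/39 = 1/3 of the job, leaving 2/3.
Painter G and painter A together work at 19/234 per day, so finishing takes 2/3 ÷ 19/234 = 156/19 days.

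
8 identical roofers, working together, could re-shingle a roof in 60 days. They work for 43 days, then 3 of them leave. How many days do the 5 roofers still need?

One roofer does 1/480 of the job per day.
After 43 days with 8 roofers, 43/60 is done (17/60 left).
With 5 roofers the rate is 5/480 = 1/96, so the rest takes 17/60 ÷ 1/96 = 136/5 days.

136/5 days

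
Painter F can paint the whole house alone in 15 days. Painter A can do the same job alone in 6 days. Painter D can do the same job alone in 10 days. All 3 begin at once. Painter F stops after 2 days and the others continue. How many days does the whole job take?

13/4 days

In the first 2 days the combined rate is 1/3, so 2/3 of the job is done, leaving 1/3.
After painter F leaves the rate is 4/15 per day; the remaining 1/3 takes 5/4 days.
Total = 2 + 5/4 = 13/4 days.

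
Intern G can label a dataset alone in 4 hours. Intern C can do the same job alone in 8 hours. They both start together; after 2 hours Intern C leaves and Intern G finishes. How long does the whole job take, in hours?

3 hours

In the first 2 hours the combined rate is 3/8, so 3/4 of the job is done, leaving 1/4.
After Intern C leaves the rate is 1/4 per hour; the remaining 1/4 takes 1 hour.
Total = 2 + 1 = 3 hours.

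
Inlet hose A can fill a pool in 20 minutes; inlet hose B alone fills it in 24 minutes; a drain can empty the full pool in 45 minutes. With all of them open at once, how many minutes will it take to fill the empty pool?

Net rate = 1/20 + 1/24 − 1/45 = (18 + 15 − 8)/360 = 25/360 = 5/72 per minute.
Filling time = 1 ÷ (5/72) = 72/5 minutes.

72/5 minutes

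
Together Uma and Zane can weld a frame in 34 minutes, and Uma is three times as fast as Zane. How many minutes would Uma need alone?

136/3 minutes

Let Zane's rate be r; then Uma's rate is 3r, so together (3 + 1)r = 4r = 1/34.
Thus r = 1/136 per minute.
Zane alone: 136 minutes; Uma alone: 136/3 minutes.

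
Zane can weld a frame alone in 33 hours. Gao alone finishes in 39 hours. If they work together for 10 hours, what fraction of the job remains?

63/143

Combined rate: 1/33 + 1/39 = (13 + 11)/429 = 24/429 = 8/143 per hour.
In 10 hours they complete 10·8/143 = 80/143 of the job.
So 63/143 remains.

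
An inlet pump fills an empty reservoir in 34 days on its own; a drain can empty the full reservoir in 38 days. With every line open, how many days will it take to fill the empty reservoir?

Net rate = 1/34 − 1/38 = (19 − 17)/646 = 2/646 = 1/323 per day.
Filling time = 1 ÷ (1/323) = 323 days.

323 days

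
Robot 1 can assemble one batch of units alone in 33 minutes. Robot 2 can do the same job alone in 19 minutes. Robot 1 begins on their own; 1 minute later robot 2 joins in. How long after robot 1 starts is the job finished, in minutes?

165/13 minutes

In the first 1 minute robot 1 alone does 1/33 of the job, leaving 32/33.
Once everyone is working, combined rate: 1/33 + 1/19 = (19 + 33)/627 = 52/627 per minute.
Remaining 32/33 at 52/627 per minute takes 152/13 minutes.
Total from the start = 1 + 152/13 = 165/13 minutes.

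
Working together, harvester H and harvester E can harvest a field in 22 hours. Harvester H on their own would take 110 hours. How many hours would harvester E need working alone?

55/2 hours

Combined rate is 1/22 per hour.
Known contribution: 1/110 per hour.
So harvester E's rate is 1/22 − 1/110 = 2/55, meaning 55/2 hours alone.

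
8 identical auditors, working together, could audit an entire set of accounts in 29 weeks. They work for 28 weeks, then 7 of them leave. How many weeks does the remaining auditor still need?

One auditor does 1/232 of the job per week.
After 28 weeks with 8 auditors, 28/29 is done (1/29 left).
With 1 auditor the rate is 1/232, so the rest takes 1/29 ÷ 1/232 = 8 weeks.

8 weeks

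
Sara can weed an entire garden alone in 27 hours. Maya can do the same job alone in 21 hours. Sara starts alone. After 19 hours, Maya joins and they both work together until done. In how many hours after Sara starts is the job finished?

45/2 hours

In the first 19 hours Sara alone does 19/27 of the job, leaving 8/27.
Once everyone is working, combined rate: 1/27 + 1/21 = (7 + 9)/189 = 16/189 per hour.
Remaining 8/27 at 16/189 per hour takes 7/2 hours.
Total from the start = 19 + 7/2 = 45/2 hours.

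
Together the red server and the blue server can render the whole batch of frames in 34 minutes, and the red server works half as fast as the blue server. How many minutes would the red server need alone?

102 minutes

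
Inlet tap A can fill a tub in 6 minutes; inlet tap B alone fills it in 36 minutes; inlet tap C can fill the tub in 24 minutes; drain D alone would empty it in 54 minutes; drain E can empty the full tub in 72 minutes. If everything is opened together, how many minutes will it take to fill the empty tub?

Net rate = 1/6 + 1/36 + 1/24 − 1/54 − 1/72 = (36 + 6 + 9 − 4 − 3)/216 = 44/216 = 11/54 per minute.
Filling time = 1 ÷ (11/54) = 54/11 minutes.

54/11 minutes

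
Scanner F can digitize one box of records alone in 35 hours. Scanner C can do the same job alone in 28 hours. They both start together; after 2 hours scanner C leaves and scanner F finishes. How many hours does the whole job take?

65/2 hours

In the first 2 hours the combined rate is 9/140, so 9/70 of the job is done, leaving 61/70.
After scanner C leaves the rate is 1/35 per hour; the remaining 61/70 takes 61/2 hours.
Total = 2 + 61/2 = 65/2 hours.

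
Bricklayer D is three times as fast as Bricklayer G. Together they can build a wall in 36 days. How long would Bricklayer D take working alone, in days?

Let Bricklayer G's rate be r; then Bricklayer D's rate is 3r, so together (3 + 1)r = 4r = 1/36.
Thus r = 1/144 per day.
Bricklayer G alone: 144 days; Bricklayer D alone: 48 days.

48 days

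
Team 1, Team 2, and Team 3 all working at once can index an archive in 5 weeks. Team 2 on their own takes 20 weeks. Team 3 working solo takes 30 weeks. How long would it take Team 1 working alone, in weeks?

Combined rate is 1/5 per week.
Known contribution: 1/20 + 1/30 = (3 + 2)/60 = 5/60 = 1/12 per week.
So Team 1's rate is 1/5 − 1/12 = 7/60, meaning 60/7 weeks alone.

60/7 weeks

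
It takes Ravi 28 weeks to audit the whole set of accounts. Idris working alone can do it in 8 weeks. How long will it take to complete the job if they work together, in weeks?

With two workers the combined time is the product over the sum: 28·8/(28+8) = 224/36 = 56/9 weeks.

56/9 weeks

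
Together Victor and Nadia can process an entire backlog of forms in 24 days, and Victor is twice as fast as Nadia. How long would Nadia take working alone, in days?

72 days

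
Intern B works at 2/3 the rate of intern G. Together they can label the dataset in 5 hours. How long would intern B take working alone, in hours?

Let intern G's rate be r; then intern B's rate is (2/3)r, so together (2/3 + 1)r = (5/3)r = 1/5.
Thus r = 3/25 per hour.
Intern G alone: 25/3 hours; intern B alone: 25/2 hours.

25/2 hours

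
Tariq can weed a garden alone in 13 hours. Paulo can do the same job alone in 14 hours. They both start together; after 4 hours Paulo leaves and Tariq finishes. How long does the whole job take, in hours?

65/7 hours

In the first 4 hours the combined rate is 27/182, so 54/91 of the job is done, leaving 37/91.
After Paulo leaves the rate is 1/13 per hour; the remaining 37/91 takes 37/7 hours.
Total = 4 + 37/7 = 65/7 hours.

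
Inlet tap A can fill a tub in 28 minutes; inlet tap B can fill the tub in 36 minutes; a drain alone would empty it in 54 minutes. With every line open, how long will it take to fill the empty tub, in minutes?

378/17 minutes

Net rate = 1/28 + 1/36 − 1/54 = (27 + 21 − 14)/756 = 34/756 = 17/378 per minute.
Filling time = 1 ÷ (17/378) = 378/17 minutes.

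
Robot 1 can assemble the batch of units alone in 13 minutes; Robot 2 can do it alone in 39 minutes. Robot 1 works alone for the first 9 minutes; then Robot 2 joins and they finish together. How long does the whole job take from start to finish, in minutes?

In 9 minutes Robot 1 does 9/13 of the job, leaving 4/13.
Robot 1 and Robot 2 together work at 4/39 per minute, so finishing takes 4/13 ÷ 4/39 = 3 minutes.
Total time = 9 + 3 = 12 minutes.

12 minutes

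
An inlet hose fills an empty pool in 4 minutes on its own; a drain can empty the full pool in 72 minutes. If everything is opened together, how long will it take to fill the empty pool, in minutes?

72/17 minutes

Net rate = 1/4 − 1/72 = (18 − 1)/72 = 17/72 per minute.
Filling time = 1 ÷ (17/72) = 72/17 minutes.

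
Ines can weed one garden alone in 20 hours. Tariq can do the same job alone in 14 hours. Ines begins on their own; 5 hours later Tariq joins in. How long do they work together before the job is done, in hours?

105/17 hours

In the first 5 hours Ines alone does 5/20 = 1/4 of the job, leaving 3/4.
Once everyone is working, combined rate: 1/20 + 1/14 = (7 + 10)/140 = 17/140 per hour.
Remaining 3/4 at 17/140 per hour takes 105/17 hours.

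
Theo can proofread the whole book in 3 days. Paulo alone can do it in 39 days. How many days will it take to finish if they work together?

39/14 days

Combined rate: 1/3 + 1/39 = (13 + 1)/39 = 14/39 per day.
Time = 1 ÷ (14/39) = 39/14 days.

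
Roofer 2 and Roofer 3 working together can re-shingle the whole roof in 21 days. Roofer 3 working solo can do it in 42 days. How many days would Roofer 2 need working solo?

Combined rate is 1/21 per day.
Known contribution: 1/42 per day.
So Roofer 2's rate is 1/21 − 1/42 = 1/42, meaning 42 days alone.

42 days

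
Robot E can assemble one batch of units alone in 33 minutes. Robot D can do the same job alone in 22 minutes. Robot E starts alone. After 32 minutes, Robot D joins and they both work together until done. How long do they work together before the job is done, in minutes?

In the first 32 minutes Robot E alone does 32/33 of the job, leaving 1/33.
Once everyone is working, combined rate: 1/33 + 1/22 = (2 + 3)/66 = 5/66 per minute.
Remaining 1/33 at 5/66 per minute takes 2/5 minutes.

2/5 minutes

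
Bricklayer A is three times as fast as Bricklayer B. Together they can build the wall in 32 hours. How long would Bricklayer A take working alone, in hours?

128/3 hours

Let Bricklayer B's rate be r; then Bricklayer A's rate is 3r, so together (3 + 1)r = 4r = 1/32.
Thus r = 1/128 per hour.
Bricklayer B alone: 128 hours; Bricklayer A alone: 128/3 hours.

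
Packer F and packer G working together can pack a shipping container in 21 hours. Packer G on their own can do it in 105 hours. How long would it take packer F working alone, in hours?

105/4 hours

Combined rate is 1/21 per hour.
Known contribution: 1/105 per hour.
So packer F's rate is 1/21 − 1/105 = 4/105, meaning 105/4 hours alone.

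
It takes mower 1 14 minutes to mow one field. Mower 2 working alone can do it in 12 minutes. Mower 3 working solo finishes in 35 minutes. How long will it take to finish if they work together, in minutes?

Combined rate: 1/14 + 1/12 + 1/35 = (30 + 35 + 12)/420 = 77/420 = 11/60 per minute.
Time = 1 ÷ (11/60) = 60/11 minutes.

60/11 minutes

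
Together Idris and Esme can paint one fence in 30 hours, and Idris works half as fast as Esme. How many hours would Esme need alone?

45 hours

Let Esme's rate be r; then Idris's rate is (1/2)r, so together (1/2 + 1)r = (3/2)r = 1/30.
Thus r = 1/45 per hour.
Esme alone: 45 hours; Idris alone: 90 hours.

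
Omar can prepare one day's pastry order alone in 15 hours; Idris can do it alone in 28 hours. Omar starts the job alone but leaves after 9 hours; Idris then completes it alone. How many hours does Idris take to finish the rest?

In 9 hours Omar does 9/15 = 3/5 of the job, leaving 2/5.
Idris works at 1/28 per hour, so finishing takes 2/5 ÷ 1/28 = 56/5 hours.

56/5 hours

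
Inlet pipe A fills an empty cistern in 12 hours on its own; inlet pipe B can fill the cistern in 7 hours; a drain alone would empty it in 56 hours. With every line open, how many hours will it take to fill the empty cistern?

Net rate = 1/12 + 1/7 − 1/56 = (14 + 24 − 3)/168 = 35/168 = 5/24 per hour.
Filling time = 1 ÷ (5/24) = 24/5 hours.

24/5 hours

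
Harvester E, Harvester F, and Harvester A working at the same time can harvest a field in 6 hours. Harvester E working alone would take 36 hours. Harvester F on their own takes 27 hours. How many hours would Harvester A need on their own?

108/11 hours

Combined rate is 1/6 per hour.
Known contribution: 1/36 + 1/27 = (3 + 4)/108 = 7/108 per hour.
So Harvester A's rate is 1/6 − 7/108 = 11/108, meaning 108/11 hours alone.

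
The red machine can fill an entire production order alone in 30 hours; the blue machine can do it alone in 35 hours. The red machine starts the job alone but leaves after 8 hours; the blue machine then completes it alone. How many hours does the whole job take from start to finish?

101/3 hours

In 8 hours the red machine does 8/30 = 4/15 of the job, leaving 11/15.
The blue machine works at 1/35 per hour, so finishing takes 11/15 ÷ 1/35 = 77/3 hours.
Total time = 8 + 77/3 = 101/3 hours.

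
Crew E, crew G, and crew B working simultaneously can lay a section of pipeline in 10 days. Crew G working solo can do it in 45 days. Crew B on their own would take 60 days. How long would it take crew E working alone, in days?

180/11 days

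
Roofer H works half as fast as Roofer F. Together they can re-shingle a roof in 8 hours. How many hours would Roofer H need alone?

Let Roofer F's rate be r; then Roofer H's rate is (1/2)r, so together (1/2 + 1)r = (3/2)r = 1/8.
Thus r = 1/12 per hour.
Roofer F alone: 12 hours; Roofer H alone: 24 hours.

24 hours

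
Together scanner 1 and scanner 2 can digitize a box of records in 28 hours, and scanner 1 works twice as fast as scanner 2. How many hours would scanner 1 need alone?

Let scanner 2's rate be r; then scanner 1's rate is 2r, so together (2 + 1)r = 3r = 1/28.
Thus r = 1/84 per hour.
Scanner 2 alone: 84 hours; scanner 1 alone: 42 hours.

42 hours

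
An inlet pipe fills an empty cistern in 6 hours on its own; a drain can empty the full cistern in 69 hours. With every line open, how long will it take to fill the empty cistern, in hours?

Net rate = 1/6 − 1/69 = (23 − 2)/138 = 21/138 = 7/46 per hour.
Filling time = 1 ÷ (7/46) = 46/7 hours.

46/7 hours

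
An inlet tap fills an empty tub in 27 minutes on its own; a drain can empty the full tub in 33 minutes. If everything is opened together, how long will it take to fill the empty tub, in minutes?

Net rate = 1/27 − 1/33 = (11 − 9)/297 = 2/297 per minute.
Filling time = 1 ÷ (2/297) = 297/2 minutes.

297/2 minutes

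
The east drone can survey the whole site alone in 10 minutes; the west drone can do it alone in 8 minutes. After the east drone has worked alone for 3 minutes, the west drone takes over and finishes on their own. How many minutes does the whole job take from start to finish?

43/5 minutes

In 3 minutes the east drone does 3/10 of the job, leaving 7/10.
The west drone works at 1/8 per minute, so finishing takes 7/10 ÷ 1/8 = 28/5 minutes.
Total time = 3 + 28/5 = 43/5 minutes.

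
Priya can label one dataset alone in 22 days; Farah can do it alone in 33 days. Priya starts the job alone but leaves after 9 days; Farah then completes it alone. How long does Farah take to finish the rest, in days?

In 9 days Priya does 9/22 of the job, leaving 13/22.
Farah works at 1/33 per day, so finishing takes 13/22 ÷ 1/33 = 39/2 days.

39/2 days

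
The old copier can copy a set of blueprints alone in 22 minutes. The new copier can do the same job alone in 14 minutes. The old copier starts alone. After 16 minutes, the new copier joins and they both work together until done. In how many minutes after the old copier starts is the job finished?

55/3 minutes

In the first 16 minutes the old copier alone does 16/22 = 8/11 of the job, leaving 3/11.
Once everyone is working, combined rate: 1/22 + 1/14 = (7 + 11)/154 = 18/154 = 9/77 per minute.
Remaining 3/11 at 9/77 per minute takes 7/3 minutes.
Total from the start = 16 + 7/3 = 55/3 minutes.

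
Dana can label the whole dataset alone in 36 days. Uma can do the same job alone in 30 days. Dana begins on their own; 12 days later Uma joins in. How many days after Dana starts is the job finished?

252/11 days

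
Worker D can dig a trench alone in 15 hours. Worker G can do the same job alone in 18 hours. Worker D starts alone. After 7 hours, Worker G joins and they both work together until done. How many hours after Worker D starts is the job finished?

125/11 hours

In the first 7 hours Worker D alone does 7/15 of the job, leaving 8/15.
Once everyone is working, combined rate: 1/15 + 1/18 = (6 + 5)/90 = 11/90 per hour.
Remaining 8/15 at 11/90 per hour takes 48/11 hours.
Total from the start = 7 + 48/11 = 125/11 hours.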